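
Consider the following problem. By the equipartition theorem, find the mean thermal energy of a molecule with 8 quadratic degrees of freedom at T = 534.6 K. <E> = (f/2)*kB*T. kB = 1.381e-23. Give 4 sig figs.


Step 1: f/2 = 8/2 = 4
Step 2: kB*T = 1.381e-23 * 534.6 = 7.383e-21
Step 3: <E> = 4 * 7.383e-21 = 2.953e-20 J

2.953e-20


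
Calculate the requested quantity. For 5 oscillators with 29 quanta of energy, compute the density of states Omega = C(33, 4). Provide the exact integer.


Step 1: Use binomial coefficient C(33, 4)
Step 2: Numerator = 33! / 29!
Step 3: Denominator = 4!
Step 4: Omega = 40920

40920


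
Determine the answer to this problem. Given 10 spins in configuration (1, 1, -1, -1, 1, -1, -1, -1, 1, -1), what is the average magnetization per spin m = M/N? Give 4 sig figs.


Step 1: Count up spins (+1): 4, down spins (-1): 6
Step 2: Total magnetization M = 4 - 6 = -2
Step 3: m = M/N = -2/10 = -0.2

-0.2


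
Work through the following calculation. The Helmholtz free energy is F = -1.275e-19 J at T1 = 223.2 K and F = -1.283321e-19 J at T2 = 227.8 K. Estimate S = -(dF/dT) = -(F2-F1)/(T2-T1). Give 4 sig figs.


Step 1: dF = F2 - F1 = -1.283321e-19 - (-1.275e-19) = -8.321e-22 J
Step 2: dT = T2 - T1 = 227.8 - 223.2 = 4.6 K
Step 3: S = -dF/dT = -(-8.321e-22)/4.6 = 1.809e-22 J/K

1.809e-22


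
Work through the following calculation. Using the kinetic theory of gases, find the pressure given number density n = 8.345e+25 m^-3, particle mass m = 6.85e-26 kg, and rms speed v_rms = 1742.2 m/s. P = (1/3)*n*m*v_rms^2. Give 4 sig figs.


Step 1: v_rms^2 = 1742.2^2 = 3.035e+06
Step 2: n*m = 8.345e+25*6.85e-26 = 5.716
Step 3: P = (1/3)*5.716*3.035e+06 = 5.784e+06 Pa

5.784e+06


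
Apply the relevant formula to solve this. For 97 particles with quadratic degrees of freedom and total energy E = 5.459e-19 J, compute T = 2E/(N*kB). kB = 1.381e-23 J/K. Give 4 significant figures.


Step 1: Numerator = 2*E = 2*5.459e-19 = 1.092e-18 J
Step 2: Denominator = N*kB = 97*1.381e-23 = 1.34e-21
Step 3: T = 1.092e-18 / 1.34e-21 = 815 K

815


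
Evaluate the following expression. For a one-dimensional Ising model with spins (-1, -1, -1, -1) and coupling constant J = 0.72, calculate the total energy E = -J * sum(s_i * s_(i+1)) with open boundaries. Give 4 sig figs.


Step 1: Nearest-neighbor products: 1, 1, 1
Step 2: Sum of products = 3
Step 3: E = -0.72 * 3 = -2.16

-2.16


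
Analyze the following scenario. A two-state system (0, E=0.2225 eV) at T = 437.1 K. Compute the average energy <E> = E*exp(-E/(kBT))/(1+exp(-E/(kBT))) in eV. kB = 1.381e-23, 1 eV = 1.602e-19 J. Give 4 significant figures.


Step 1: beta*E = 0.2225*1.602e-19/(1.381e-23*437.1) = 5.905
Step 2: exp(-beta*E) = 0.002726
Step 3: <E> = 0.2225*0.002726/(1+0.002726) = 0.0006049 eV

0.0006049


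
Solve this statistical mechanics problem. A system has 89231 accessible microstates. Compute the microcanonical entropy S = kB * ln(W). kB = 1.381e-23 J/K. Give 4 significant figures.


Step 1: ln(W) = ln(89231) = 11.4
Step 2: S = kB * ln(W) = 1.381e-23 * 11.4
Step 3: S = 1.574e-22 J/K

1.574e-22


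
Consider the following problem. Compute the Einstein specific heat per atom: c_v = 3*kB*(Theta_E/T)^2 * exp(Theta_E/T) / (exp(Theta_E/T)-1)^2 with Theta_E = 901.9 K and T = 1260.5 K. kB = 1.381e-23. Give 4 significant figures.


Step 1: x = Theta_E/T = 901.9/1260.5 = 0.7155
Step 2: x^2 = 0.512
Step 3: exp(x) = 2.045
Step 4: c_v = 3*1.381e-23*0.512*2.045/(2.045-1)^2 = 3.971e-23

3.971e-23


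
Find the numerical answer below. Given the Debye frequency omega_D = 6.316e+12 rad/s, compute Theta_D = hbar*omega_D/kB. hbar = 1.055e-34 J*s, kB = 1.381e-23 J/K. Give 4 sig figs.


Step 1: hbar*omega_D = 1.055e-34 * 6.316e+12 = 6.663e-22 J
Step 2: Theta_D = 6.663e-22 / 1.381e-23
Step 3: Theta_D = 48.25 K

48.25


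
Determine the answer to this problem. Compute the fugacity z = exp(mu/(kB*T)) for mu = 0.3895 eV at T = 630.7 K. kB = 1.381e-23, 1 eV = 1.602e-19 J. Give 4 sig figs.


Step 1: Convert mu to Joules: 0.3895*1.602e-19 = 6.24e-20 J
Step 2: kB*T = 1.381e-23*630.7 = 8.71e-21 J
Step 3: mu/(kB*T) = 7.164
Step 4: z = exp(7.164) = 1292

1292


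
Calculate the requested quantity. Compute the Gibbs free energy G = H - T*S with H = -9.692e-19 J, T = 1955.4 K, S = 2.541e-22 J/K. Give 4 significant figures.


Step 1: T*S = 1955.4 * 2.541e-22 = 4.969e-19 J
Step 2: G = H - T*S = -9.692e-19 - 4.969e-19
Step 3: G = -1.466e-18 J

-1.466e-18


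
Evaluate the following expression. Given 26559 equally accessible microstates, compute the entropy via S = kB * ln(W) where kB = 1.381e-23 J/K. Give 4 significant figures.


Step 1: ln(W) = ln(26559) = 10.19
Step 2: S = kB * ln(W) = 1.381e-23 * 10.19
Step 3: S = 1.407e-22 J/K

1.407e-22


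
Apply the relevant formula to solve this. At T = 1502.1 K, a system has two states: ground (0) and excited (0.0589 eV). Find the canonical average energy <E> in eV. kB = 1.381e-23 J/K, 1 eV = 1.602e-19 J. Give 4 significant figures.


Step 1: beta*E = 0.0589*1.602e-19/(1.381e-23*1502.1) = 0.4549
Step 2: exp(-beta*E) = 0.6345
Step 3: <E> = 0.0589*0.6345/(1+0.6345) = 0.02287 eV

0.02287


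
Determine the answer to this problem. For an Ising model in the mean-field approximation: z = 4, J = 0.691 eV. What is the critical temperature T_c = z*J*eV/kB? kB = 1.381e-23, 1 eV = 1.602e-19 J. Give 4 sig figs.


Step 1: z*J = 4*0.691 = 2.764 eV
Step 2: Convert to Joules: 2.764*1.602e-19 = 4.428e-19 J
Step 3: T_c = 4.428e-19 / 1.381e-23 = 3.206e+04 K

3.206e+04


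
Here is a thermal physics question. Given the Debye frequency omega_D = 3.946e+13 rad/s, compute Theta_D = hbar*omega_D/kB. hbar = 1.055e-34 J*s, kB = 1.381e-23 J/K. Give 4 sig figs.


Step 1: hbar*omega_D = 1.055e-34 * 3.946e+13 = 4.163e-21 J
Step 2: Theta_D = 4.163e-21 / 1.381e-23
Step 3: Theta_D = 301.5 K

301.5


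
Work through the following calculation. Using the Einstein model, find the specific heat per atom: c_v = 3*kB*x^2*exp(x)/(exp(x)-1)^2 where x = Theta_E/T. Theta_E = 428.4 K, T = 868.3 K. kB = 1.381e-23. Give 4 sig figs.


Step 1: x = Theta_E/T = 428.4/868.3 = 0.4934
Step 2: x^2 = 0.2434
Step 3: exp(x) = 1.638
Step 4: c_v = 3*1.381e-23*0.2434*1.638/(1.638-1)^2 = 4.06e-23

4.06e-23


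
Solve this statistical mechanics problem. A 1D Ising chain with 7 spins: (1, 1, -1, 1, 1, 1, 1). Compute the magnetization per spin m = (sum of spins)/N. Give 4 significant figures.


Step 1: Count up spins (+1): 6, down spins (-1): 1
Step 2: Total magnetization M = 6 - 1 = 5
Step 3: m = M/N = 5/7 = 0.7143

0.7143


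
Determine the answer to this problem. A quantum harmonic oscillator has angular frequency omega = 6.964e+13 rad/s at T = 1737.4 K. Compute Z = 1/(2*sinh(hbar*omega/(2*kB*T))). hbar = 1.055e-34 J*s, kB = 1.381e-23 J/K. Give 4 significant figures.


Step 1: Compute x = hbar*omega/(kB*T) = 1.055e-34*6.964e+13/(1.381e-23*1737.4) = 0.3062
Step 2: x/2 = 0.1531
Step 3: sinh(x/2) = 0.1537
Step 4: Z = 1/(2*0.1537) = 3.253

3.253


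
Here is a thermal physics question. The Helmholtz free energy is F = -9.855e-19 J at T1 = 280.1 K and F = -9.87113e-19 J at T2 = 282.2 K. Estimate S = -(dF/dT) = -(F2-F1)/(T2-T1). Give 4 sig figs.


Step 1: dF = F2 - F1 = -9.87113e-19 - (-9.855e-19) = -1.613e-21 J
Step 2: dT = T2 - T1 = 282.2 - 280.1 = 2.1 K
Step 3: S = -dF/dT = -(-1.613e-21)/2.1 = 7.681e-22 J/K

7.681e-22


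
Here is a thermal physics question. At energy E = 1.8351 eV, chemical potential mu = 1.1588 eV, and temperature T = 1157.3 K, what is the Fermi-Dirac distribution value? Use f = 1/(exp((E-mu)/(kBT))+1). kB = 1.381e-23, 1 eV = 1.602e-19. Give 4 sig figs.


Step 1: (E - mu) = 1.8351 - 1.1588 = 0.6763 eV
Step 2: Convert: (E-mu)*eV = 1.083e-19 J
Step 3: x = (E-mu)*eV/(kB*T) = 6.779
Step 4: f = 1/(exp(6.779)+1) = 0.001136

0.001136


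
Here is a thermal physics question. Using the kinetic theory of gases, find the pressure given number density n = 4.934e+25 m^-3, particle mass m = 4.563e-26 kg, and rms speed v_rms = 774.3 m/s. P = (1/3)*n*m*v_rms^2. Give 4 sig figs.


Step 1: v_rms^2 = 774.3^2 = 5.995e+05
Step 2: n*m = 4.934e+25*4.563e-26 = 2.251
Step 3: P = (1/3)*2.251*5.995e+05 = 4.499e+05 Pa

4.499e+05


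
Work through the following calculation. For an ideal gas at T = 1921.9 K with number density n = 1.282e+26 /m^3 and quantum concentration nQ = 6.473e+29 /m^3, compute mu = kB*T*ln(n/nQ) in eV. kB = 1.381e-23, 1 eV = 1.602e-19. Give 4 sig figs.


Step 1: n/nQ = 1.282e+26/6.473e+29 = 0.0001981
Step 2: ln(n/nQ) = -8.527
Step 3: mu = kB*T*ln(n/nQ) = 2.654e-20*-8.527 = -2.263e-19 J
Step 4: Convert to eV: -2.263e-19/1.602e-19 = -1.413 eV

-1.413


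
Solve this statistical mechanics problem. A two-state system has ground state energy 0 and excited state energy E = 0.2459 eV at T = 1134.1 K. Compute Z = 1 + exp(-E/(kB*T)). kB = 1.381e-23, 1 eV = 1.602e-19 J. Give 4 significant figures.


Step 1: Compute beta*E = E*eV/(kB*T) = 0.2459*1.602e-19/(1.381e-23*1134.1) = 2.515
Step 2: exp(-beta*E) = exp(-2.515) = 0.08085
Step 3: Z = 1 + 0.08085 = 1.081

1.081


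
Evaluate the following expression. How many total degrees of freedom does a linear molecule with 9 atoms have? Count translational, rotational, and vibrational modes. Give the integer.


Step 1: Translational DOF = 3
Step 2: Rotational DOF (linear) = 2
Step 3: Vibrational DOF = 3*9 - 5 = 22
Step 4: Total = 3 + 2 + 22 = 27

27


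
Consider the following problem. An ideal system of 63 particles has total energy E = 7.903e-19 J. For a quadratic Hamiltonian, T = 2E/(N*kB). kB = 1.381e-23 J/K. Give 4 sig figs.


Step 1: Numerator = 2*E = 2*7.903e-19 = 1.581e-18 J
Step 2: Denominator = N*kB = 63*1.381e-23 = 8.7e-22
Step 3: T = 1.581e-18 / 8.7e-22 = 1817 K

1817


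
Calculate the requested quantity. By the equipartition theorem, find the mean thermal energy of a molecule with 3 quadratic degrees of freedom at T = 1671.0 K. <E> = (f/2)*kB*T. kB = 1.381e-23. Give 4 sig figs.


Step 1: f/2 = 3/2 = 1.5
Step 2: kB*T = 1.381e-23 * 1671.0 = 2.308e-20
Step 3: <E> = 1.5 * 2.308e-20 = 3.461e-20 J

3.461e-20


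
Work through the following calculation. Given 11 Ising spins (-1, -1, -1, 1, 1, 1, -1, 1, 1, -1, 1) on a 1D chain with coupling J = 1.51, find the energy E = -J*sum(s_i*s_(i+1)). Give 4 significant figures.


Step 1: Nearest-neighbor products: 1, 1, -1, 1, 1, -1, -1, 1, -1, -1
Step 2: Sum of products = 0
Step 3: E = -1.51 * 0 = 0

0


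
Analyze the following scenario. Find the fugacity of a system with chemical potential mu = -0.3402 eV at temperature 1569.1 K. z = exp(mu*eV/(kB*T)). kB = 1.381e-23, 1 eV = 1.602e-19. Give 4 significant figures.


Step 1: Convert mu to Joules: -0.3402*1.602e-19 = -5.45e-20 J
Step 2: kB*T = 1.381e-23*1569.1 = 2.167e-20 J
Step 3: mu/(kB*T) = -2.515
Step 4: z = exp(-2.515) = 0.08086

0.08086


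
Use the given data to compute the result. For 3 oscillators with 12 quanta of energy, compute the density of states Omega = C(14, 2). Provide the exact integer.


Step 1: Use binomial coefficient C(14, 2)
Step 2: Numerator = 14! / 12!
Step 3: Denominator = 2!
Step 4: Omega = 91

91


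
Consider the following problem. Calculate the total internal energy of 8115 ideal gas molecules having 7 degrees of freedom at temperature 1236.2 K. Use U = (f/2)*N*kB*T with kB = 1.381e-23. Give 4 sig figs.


Step 1: f/2 = 7/2 = 3.5
Step 2: N*kB*T = 8115*1.381e-23*1236.2 = 1.385e-16
Step 3: U = 3.5 * 1.385e-16 = 4.849e-16 J

4.849e-16


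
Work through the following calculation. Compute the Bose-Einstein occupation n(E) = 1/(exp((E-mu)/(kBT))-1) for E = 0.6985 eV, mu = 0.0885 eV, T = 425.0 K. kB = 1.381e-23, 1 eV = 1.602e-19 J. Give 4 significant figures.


Step 1: (E - mu) = 0.61 eV
Step 2: x = (E-mu)*eV/(kB*T) = 0.61*1.602e-19/(1.381e-23*425.0) = 16.65
Step 3: exp(x) = 1.702e+07
Step 4: n = 1/(exp(x)-1) = 5.876e-08

5.876e-08


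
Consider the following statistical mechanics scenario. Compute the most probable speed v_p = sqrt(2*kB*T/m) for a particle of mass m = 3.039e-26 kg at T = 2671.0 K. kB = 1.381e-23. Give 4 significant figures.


Step 1: Numerator = 2*kB*T = 2*1.381e-23*2671.0 = 7.377e-20
Step 2: Ratio = 7.377e-20 / 3.039e-26 = 2.428e+06
Step 3: v_p = sqrt(2.428e+06) = 1558 m/s

1558


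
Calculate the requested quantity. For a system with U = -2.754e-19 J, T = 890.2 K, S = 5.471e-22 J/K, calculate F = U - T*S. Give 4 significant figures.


Step 1: T*S = 890.2 * 5.471e-22 = 4.87e-19 J
Step 2: F = U - T*S = -2.754e-19 - 4.87e-19
Step 3: F = -7.624e-19 J

-7.624e-19


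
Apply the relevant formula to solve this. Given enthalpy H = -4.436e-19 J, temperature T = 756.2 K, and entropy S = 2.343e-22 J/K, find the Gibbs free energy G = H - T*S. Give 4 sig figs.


Step 1: T*S = 756.2 * 2.343e-22 = 1.772e-19 J
Step 2: G = H - T*S = -4.436e-19 - 1.772e-19
Step 3: G = -6.208e-19 J

-6.208e-19


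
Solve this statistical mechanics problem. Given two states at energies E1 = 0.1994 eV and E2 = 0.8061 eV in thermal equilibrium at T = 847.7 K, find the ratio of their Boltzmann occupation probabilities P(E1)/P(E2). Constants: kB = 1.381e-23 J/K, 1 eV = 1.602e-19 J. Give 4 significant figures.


Step 1: Compute energy difference dE = E1 - E2 = 0.1994 - 0.8061 = -0.6067 eV
Step 2: Convert to Joules: dE_J = -0.6067 * 1.602e-19 = -9.719e-20 J
Step 3: Compute exponent = -dE_J / (kB * T) = -(-9.719e-20) / (1.381e-23 * 847.7) = 8.302
Step 4: P(E1)/P(E2) = exp(8.302) = 4033

4033


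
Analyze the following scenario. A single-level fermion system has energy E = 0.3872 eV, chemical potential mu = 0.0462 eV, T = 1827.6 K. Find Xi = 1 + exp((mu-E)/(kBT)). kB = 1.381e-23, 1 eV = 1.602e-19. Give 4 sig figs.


Step 1: (mu - E) = 0.0462 - 0.3872 = -0.341 eV
Step 2: x = (mu-E)*eV/(kB*T) = -0.341*1.602e-19/(1.381e-23*1827.6) = -2.164
Step 3: exp(x) = 0.1148
Step 4: Xi = 1 + 0.1148 = 1.115

1.115


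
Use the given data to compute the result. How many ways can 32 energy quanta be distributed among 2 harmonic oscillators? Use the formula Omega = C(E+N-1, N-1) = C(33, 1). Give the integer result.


Step 1: Use binomial coefficient C(33, 1)
Step 2: Numerator = 33! / 32!
Step 3: Denominator = 1!
Step 4: Omega = 33

33


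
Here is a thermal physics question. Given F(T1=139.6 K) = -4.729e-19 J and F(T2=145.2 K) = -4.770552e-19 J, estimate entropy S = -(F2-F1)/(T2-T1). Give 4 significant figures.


Step 1: dF = F2 - F1 = -4.770552e-19 - (-4.729e-19) = -4.1552e-21 J
Step 2: dT = T2 - T1 = 145.2 - 139.6 = 5.6 K
Step 3: S = -dF/dT = -(-4.1552e-21)/5.6 = 7.42e-22 J/K

7.42e-22


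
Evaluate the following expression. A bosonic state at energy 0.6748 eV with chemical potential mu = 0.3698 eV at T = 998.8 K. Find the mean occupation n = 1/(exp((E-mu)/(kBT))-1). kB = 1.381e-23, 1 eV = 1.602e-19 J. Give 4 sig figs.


Step 1: (E - mu) = 0.305 eV
Step 2: x = (E-mu)*eV/(kB*T) = 0.305*1.602e-19/(1.381e-23*998.8) = 3.542
Step 3: exp(x) = 34.55
Step 4: n = 1/(exp(x)-1) = 0.02981

0.02981


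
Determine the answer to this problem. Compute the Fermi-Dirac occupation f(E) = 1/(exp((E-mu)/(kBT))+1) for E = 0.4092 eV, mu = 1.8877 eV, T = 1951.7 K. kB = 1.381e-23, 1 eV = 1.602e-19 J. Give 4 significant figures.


Step 1: (E - mu) = 0.4092 - 1.8877 = -1.478 eV
Step 2: Convert: (E-mu)*eV = -2.369e-19 J
Step 3: x = (E-mu)*eV/(kB*T) = -8.788
Step 4: f = 1/(exp(-8.788)+1) = 0.9998

0.9998


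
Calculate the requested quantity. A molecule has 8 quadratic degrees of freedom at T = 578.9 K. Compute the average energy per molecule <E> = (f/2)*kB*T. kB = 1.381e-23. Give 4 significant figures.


Step 1: f/2 = 8/2 = 4
Step 2: kB*T = 1.381e-23 * 578.9 = 7.995e-21
Step 3: <E> = 4 * 7.995e-21 = 3.198e-20 J

3.198e-20


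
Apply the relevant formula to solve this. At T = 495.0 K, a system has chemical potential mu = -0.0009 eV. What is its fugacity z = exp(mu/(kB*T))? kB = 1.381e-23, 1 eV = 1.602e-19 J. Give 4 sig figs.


Step 1: Convert mu to Joules: -0.0009*1.602e-19 = -1.442e-22 J
Step 2: kB*T = 1.381e-23*495.0 = 6.836e-21 J
Step 3: mu/(kB*T) = -0.02109
Step 4: z = exp(-0.02109) = 0.9791

0.9791


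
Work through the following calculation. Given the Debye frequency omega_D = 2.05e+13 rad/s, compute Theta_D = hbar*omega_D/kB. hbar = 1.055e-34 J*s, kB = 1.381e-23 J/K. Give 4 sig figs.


Step 1: hbar*omega_D = 1.055e-34 * 2.05e+13 = 2.163e-21 J
Step 2: Theta_D = 2.163e-21 / 1.381e-23
Step 3: Theta_D = 156.6 K

156.6


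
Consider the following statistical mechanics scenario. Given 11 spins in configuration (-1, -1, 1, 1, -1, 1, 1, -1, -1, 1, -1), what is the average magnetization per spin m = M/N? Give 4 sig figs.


Step 1: Count up spins (+1): 5, down spins (-1): 6
Step 2: Total magnetization M = 5 - 6 = -1
Step 3: m = M/N = -1/11 = -0.09091

-0.09091


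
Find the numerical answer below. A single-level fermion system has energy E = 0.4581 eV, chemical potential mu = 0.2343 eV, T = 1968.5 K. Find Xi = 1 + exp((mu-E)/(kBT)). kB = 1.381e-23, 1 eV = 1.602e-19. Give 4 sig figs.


Step 1: (mu - E) = 0.2343 - 0.4581 = -0.2238 eV
Step 2: x = (mu-E)*eV/(kB*T) = -0.2238*1.602e-19/(1.381e-23*1968.5) = -1.319
Step 3: exp(x) = 0.2674
Step 4: Xi = 1 + 0.2674 = 1.267

1.267


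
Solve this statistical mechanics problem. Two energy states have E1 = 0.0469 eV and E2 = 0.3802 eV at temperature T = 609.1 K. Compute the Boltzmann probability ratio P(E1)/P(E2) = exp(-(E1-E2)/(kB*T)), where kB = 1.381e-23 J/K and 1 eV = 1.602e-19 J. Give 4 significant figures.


Step 1: Compute energy difference dE = E1 - E2 = 0.0469 - 0.3802 = -0.3333 eV
Step 2: Convert to Joules: dE_J = -0.3333 * 1.602e-19 = -5.339e-20 J
Step 3: Compute exponent = -dE_J / (kB * T) = -(-5.339e-20) / (1.381e-23 * 609.1) = 6.348
Step 4: P(E1)/P(E2) = exp(6.348) = 571.2

571.2


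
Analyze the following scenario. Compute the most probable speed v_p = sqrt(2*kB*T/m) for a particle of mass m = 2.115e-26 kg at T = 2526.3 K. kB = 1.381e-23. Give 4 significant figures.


Step 1: Numerator = 2*kB*T = 2*1.381e-23*2526.3 = 6.978e-20
Step 2: Ratio = 6.978e-20 / 2.115e-26 = 3.299e+06
Step 3: v_p = sqrt(3.299e+06) = 1816 m/s

1816


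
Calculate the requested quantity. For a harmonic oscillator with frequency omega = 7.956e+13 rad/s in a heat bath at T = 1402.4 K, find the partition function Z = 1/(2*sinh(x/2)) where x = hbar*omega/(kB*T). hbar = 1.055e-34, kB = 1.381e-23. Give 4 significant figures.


Step 1: Compute x = hbar*omega/(kB*T) = 1.055e-34*7.956e+13/(1.381e-23*1402.4) = 0.4334
Step 2: x/2 = 0.2167
Step 3: sinh(x/2) = 0.2184
Step 4: Z = 1/(2*0.2184) = 2.289

2.289


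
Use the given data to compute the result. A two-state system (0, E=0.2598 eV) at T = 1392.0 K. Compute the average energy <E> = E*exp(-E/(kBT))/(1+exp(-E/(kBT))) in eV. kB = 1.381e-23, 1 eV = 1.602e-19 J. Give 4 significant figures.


Step 1: beta*E = 0.2598*1.602e-19/(1.381e-23*1392.0) = 2.165
Step 2: exp(-beta*E) = 0.1147
Step 3: <E> = 0.2598*0.1147/(1+0.1147) = 0.02674 eV

0.02674


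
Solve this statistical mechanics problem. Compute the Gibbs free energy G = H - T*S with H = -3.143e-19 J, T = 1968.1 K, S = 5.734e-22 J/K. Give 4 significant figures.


Step 1: T*S = 1968.1 * 5.734e-22 = 1.129e-18 J
Step 2: G = H - T*S = -3.143e-19 - 1.129e-18
Step 3: G = -1.443e-18 J

-1.443e-18


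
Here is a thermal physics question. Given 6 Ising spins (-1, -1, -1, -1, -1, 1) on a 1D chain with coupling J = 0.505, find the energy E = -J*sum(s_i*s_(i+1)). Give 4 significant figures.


Step 1: Nearest-neighbor products: 1, 1, 1, 1, -1
Step 2: Sum of products = 3
Step 3: E = -0.505 * 3 = -1.515

-1.515


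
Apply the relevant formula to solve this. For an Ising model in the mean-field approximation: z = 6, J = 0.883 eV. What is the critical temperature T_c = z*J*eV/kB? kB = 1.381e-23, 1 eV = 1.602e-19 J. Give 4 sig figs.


Step 1: z*J = 6*0.883 = 5.298 eV
Step 2: Convert to Joules: 5.298*1.602e-19 = 8.487e-19 J
Step 3: T_c = 8.487e-19 / 1.381e-23 = 6.146e+04 K

6.146e+04


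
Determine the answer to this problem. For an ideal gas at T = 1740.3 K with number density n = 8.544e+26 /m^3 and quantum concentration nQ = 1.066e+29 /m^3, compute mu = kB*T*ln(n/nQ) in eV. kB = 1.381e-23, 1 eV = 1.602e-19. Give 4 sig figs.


Step 1: n/nQ = 8.544e+26/1.066e+29 = 0.008015
Step 2: ln(n/nQ) = -4.826
Step 3: mu = kB*T*ln(n/nQ) = 2.403e-20*-4.826 = -1.16e-19 J
Step 4: Convert to eV: -1.16e-19/1.602e-19 = -0.7241 eV

-0.7241


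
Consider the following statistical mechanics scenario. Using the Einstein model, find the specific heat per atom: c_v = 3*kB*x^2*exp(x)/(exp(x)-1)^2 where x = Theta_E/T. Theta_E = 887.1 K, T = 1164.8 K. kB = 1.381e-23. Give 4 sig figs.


Step 1: x = Theta_E/T = 887.1/1164.8 = 0.7616
Step 2: x^2 = 0.58
Step 3: exp(x) = 2.142
Step 4: c_v = 3*1.381e-23*0.58*2.142/(2.142-1)^2 = 3.948e-23

3.948e-23


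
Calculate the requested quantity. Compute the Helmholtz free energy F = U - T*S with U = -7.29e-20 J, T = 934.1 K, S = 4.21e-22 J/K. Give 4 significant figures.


Step 1: T*S = 934.1 * 4.21e-22 = 3.933e-19 J
Step 2: F = U - T*S = -7.29e-20 - 3.933e-19
Step 3: F = -4.662e-19 J

-4.662e-19


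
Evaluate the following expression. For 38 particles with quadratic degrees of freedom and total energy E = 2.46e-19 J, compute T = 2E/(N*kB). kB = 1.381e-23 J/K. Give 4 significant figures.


Step 1: Numerator = 2*E = 2*2.46e-19 = 4.92e-19 J
Step 2: Denominator = N*kB = 38*1.381e-23 = 5.248e-22
Step 3: T = 4.92e-19 / 5.248e-22 = 937.5 K

937.5


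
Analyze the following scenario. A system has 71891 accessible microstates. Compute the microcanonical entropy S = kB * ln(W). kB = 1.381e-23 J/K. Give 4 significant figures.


Step 1: ln(W) = ln(71891) = 11.18
Step 2: S = kB * ln(W) = 1.381e-23 * 11.18
Step 3: S = 1.544e-22 J/K

1.544e-22


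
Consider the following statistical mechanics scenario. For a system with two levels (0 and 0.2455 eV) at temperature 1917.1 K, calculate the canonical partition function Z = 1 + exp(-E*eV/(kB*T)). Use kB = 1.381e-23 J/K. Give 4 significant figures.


Step 1: Compute beta*E = E*eV/(kB*T) = 0.2455*1.602e-19/(1.381e-23*1917.1) = 1.486
Step 2: exp(-beta*E) = exp(-1.486) = 0.2264
Step 3: Z = 1 + 0.2264 = 1.226

1.226


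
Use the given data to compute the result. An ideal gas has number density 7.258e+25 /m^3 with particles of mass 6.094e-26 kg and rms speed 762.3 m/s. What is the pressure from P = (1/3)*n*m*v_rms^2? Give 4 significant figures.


Step 1: v_rms^2 = 762.3^2 = 5.811e+05
Step 2: n*m = 7.258e+25*6.094e-26 = 4.423
Step 3: P = (1/3)*4.423*5.811e+05 = 8.567e+05 Pa

8.567e+05


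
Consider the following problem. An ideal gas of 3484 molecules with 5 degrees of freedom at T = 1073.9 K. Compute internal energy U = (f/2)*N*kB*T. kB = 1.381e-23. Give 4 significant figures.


Step 1: f/2 = 5/2 = 2.5
Step 2: N*kB*T = 3484*1.381e-23*1073.9 = 5.167e-17
Step 3: U = 2.5 * 5.167e-17 = 1.292e-16 J

1.292e-16


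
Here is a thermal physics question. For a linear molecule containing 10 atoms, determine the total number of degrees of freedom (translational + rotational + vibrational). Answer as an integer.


Step 1: Translational DOF = 3
Step 2: Rotational DOF (linear) = 2
Step 3: Vibrational DOF = 3*10 - 5 = 25
Step 4: Total = 3 + 2 + 25 = 30

30


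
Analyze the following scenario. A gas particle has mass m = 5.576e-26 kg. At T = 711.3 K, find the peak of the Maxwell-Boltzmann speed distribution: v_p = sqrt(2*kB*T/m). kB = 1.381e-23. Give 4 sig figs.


Step 1: Numerator = 2*kB*T = 2*1.381e-23*711.3 = 1.965e-20
Step 2: Ratio = 1.965e-20 / 5.576e-26 = 3.523e+05
Step 3: v_p = sqrt(3.523e+05) = 593.6 m/s

593.6


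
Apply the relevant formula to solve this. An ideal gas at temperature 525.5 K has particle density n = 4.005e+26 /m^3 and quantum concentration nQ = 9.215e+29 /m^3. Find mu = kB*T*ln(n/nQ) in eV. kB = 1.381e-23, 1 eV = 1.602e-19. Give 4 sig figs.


Step 1: n/nQ = 4.005e+26/9.215e+29 = 0.0004346
Step 2: ln(n/nQ) = -7.741
Step 3: mu = kB*T*ln(n/nQ) = 7.257e-21*-7.741 = -5.618e-20 J
Step 4: Convert to eV: -5.618e-20/1.602e-19 = -0.3507 eV

-0.3507


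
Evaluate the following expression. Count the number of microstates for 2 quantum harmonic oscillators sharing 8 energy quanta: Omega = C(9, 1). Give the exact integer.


Step 1: Use binomial coefficient C(9, 1)
Step 2: Numerator = 9! / 8!
Step 3: Denominator = 1!
Step 4: Omega = 9

9


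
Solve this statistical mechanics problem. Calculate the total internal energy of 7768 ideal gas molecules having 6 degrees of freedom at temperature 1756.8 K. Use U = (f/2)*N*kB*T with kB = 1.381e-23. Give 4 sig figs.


Step 1: f/2 = 6/2 = 3.0
Step 2: N*kB*T = 7768*1.381e-23*1756.8 = 1.885e-16
Step 3: U = 3.0 * 1.885e-16 = 5.654e-16 J

5.654e-16


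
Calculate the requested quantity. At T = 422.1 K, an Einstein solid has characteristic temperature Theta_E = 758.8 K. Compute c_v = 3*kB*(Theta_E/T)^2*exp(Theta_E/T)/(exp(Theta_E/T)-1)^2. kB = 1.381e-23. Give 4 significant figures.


Step 1: x = Theta_E/T = 758.8/422.1 = 1.798
Step 2: x^2 = 3.232
Step 3: exp(x) = 6.036
Step 4: c_v = 3*1.381e-23*3.232*6.036/(6.036-1)^2 = 3.187e-23

3.187e-23


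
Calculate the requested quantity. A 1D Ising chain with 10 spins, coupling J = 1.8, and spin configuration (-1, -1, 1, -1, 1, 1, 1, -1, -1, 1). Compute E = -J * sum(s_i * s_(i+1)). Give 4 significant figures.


Step 1: Nearest-neighbor products: 1, -1, -1, -1, 1, 1, -1, 1, -1
Step 2: Sum of products = -1
Step 3: E = -1.8 * -1 = 1.8

1.8


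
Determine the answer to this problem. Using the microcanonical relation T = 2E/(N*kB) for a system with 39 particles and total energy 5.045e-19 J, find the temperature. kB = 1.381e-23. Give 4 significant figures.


Step 1: Numerator = 2*E = 2*5.045e-19 = 1.009e-18 J
Step 2: Denominator = N*kB = 39*1.381e-23 = 5.386e-22
Step 3: T = 1.009e-18 / 5.386e-22 = 1873 K

1873


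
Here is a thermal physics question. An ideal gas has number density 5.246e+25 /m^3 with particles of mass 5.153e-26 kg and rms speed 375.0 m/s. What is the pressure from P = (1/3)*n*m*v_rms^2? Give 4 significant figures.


Step 1: v_rms^2 = 375.0^2 = 1.406e+05
Step 2: n*m = 5.246e+25*5.153e-26 = 2.703
Step 3: P = (1/3)*2.703*1.406e+05 = 1.267e+05 Pa

1.267e+05


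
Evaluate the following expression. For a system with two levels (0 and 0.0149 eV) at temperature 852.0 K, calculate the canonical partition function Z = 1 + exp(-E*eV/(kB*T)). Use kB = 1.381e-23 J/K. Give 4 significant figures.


Step 1: Compute beta*E = E*eV/(kB*T) = 0.0149*1.602e-19/(1.381e-23*852.0) = 0.2029
Step 2: exp(-beta*E) = exp(-0.2029) = 0.8164
Step 3: Z = 1 + 0.8164 = 1.816

1.816


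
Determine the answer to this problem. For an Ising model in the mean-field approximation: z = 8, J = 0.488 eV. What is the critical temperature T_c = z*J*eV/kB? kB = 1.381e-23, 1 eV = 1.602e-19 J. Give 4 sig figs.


Step 1: z*J = 8*0.488 = 3.904 eV
Step 2: Convert to Joules: 3.904*1.602e-19 = 6.254e-19 J
Step 3: T_c = 6.254e-19 / 1.381e-23 = 4.529e+04 K

4.529e+04


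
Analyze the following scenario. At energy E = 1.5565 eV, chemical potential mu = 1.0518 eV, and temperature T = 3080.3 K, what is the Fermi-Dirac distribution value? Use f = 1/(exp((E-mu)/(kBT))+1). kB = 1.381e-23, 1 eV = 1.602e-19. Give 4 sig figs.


Step 1: (E - mu) = 1.5565 - 1.0518 = 0.5047 eV
Step 2: Convert: (E-mu)*eV = 8.085e-20 J
Step 3: x = (E-mu)*eV/(kB*T) = 1.901
Step 4: f = 1/(exp(1.901)+1) = 0.13

0.13


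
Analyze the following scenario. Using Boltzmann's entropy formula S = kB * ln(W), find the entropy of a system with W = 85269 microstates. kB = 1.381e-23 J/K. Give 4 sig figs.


Step 1: ln(W) = ln(85269) = 11.35
Step 2: S = kB * ln(W) = 1.381e-23 * 11.35
Step 3: S = 1.568e-22 J/K

1.568e-22


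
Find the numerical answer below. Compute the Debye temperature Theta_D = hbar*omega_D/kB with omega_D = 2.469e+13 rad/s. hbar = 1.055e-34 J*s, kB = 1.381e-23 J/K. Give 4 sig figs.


Step 1: hbar*omega_D = 1.055e-34 * 2.469e+13 = 2.605e-21 J
Step 2: Theta_D = 2.605e-21 / 1.381e-23
Step 3: Theta_D = 188.6 K

188.6


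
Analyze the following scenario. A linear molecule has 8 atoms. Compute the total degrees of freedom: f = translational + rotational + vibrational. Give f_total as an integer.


Step 1: Translational DOF = 3
Step 2: Rotational DOF (linear) = 2
Step 3: Vibrational DOF = 3*8 - 5 = 19
Step 4: Total = 3 + 2 + 19 = 24

24


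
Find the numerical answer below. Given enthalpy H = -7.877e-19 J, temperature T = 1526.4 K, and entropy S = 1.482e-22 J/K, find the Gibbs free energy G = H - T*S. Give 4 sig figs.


Step 1: T*S = 1526.4 * 1.482e-22 = 2.262e-19 J
Step 2: G = H - T*S = -7.877e-19 - 2.262e-19
Step 3: G = -1.014e-18 J

-1.014e-18


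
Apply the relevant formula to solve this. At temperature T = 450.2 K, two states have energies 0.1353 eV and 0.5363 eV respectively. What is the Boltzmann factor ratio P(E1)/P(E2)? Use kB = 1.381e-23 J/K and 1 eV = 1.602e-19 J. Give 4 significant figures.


Step 1: Compute energy difference dE = E1 - E2 = 0.1353 - 0.5363 = -0.401 eV
Step 2: Convert to Joules: dE_J = -0.401 * 1.602e-19 = -6.424e-20 J
Step 3: Compute exponent = -dE_J / (kB * T) = -(-6.424e-20) / (1.381e-23 * 450.2) = 10.33
Step 4: P(E1)/P(E2) = exp(10.33) = 3.072e+04

3.072e+04


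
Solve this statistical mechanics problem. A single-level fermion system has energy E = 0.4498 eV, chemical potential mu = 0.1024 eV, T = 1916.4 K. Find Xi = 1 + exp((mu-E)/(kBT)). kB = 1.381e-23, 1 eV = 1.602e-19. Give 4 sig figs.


Step 1: (mu - E) = 0.1024 - 0.4498 = -0.3474 eV
Step 2: x = (mu-E)*eV/(kB*T) = -0.3474*1.602e-19/(1.381e-23*1916.4) = -2.103
Step 3: exp(x) = 0.1221
Step 4: Xi = 1 + 0.1221 = 1.122

1.122


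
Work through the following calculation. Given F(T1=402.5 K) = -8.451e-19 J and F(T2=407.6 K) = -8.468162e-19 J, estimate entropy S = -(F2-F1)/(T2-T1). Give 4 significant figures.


Step 1: dF = F2 - F1 = -8.468162e-19 - (-8.451e-19) = -1.7162e-21 J
Step 2: dT = T2 - T1 = 407.6 - 402.5 = 5.1 K
Step 3: S = -dF/dT = -(-1.7162e-21)/5.1 = 3.365e-22 J/K

3.365e-22


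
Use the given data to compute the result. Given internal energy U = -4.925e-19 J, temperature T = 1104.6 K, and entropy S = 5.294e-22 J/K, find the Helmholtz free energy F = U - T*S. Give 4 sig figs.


Step 1: T*S = 1104.6 * 5.294e-22 = 5.848e-19 J
Step 2: F = U - T*S = -4.925e-19 - 5.848e-19
Step 3: F = -1.077e-18 J

-1.077e-18


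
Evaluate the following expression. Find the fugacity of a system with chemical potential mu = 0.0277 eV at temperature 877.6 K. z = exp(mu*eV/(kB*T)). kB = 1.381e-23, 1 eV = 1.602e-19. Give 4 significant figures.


Step 1: Convert mu to Joules: 0.0277*1.602e-19 = 4.438e-21 J
Step 2: kB*T = 1.381e-23*877.6 = 1.212e-20 J
Step 3: mu/(kB*T) = 0.3661
Step 4: z = exp(0.3661) = 1.442

1.442


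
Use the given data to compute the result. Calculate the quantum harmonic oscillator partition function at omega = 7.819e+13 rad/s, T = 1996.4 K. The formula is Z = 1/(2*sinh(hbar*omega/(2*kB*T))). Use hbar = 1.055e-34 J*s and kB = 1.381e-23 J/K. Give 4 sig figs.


Step 1: Compute x = hbar*omega/(kB*T) = 1.055e-34*7.819e+13/(1.381e-23*1996.4) = 0.2992
Step 2: x/2 = 0.1496
Step 3: sinh(x/2) = 0.1502
Step 4: Z = 1/(2*0.1502) = 3.33

3.33


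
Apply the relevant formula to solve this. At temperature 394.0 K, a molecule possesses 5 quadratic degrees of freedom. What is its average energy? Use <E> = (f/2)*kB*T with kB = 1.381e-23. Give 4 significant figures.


Step 1: f/2 = 5/2 = 2.5
Step 2: kB*T = 1.381e-23 * 394.0 = 5.441e-21
Step 3: <E> = 2.5 * 5.441e-21 = 1.36e-20 J

1.36e-20


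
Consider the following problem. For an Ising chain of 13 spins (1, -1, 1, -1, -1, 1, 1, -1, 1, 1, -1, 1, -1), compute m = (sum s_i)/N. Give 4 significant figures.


Step 1: Count up spins (+1): 7, down spins (-1): 6
Step 2: Total magnetization M = 7 - 6 = 1
Step 3: m = M/N = 1/13 = 0.07692

0.07692


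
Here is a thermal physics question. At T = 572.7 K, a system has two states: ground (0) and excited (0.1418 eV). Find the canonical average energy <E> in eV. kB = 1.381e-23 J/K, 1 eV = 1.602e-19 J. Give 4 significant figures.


Step 1: beta*E = 0.1418*1.602e-19/(1.381e-23*572.7) = 2.872
Step 2: exp(-beta*E) = 0.05657
Step 3: <E> = 0.1418*0.05657/(1+0.05657) = 0.007593 eV

0.007593


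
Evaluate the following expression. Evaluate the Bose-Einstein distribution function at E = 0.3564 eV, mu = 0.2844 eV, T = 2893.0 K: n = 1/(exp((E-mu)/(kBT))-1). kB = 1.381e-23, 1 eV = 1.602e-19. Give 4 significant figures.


Step 1: (E - mu) = 0.072 eV
Step 2: x = (E-mu)*eV/(kB*T) = 0.072*1.602e-19/(1.381e-23*2893.0) = 0.2887
Step 3: exp(x) = 1.335
Step 4: n = 1/(exp(x)-1) = 2.988

2.988


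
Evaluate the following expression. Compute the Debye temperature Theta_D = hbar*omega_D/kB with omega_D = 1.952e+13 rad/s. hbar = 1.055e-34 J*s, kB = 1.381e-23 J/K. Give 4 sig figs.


Step 1: hbar*omega_D = 1.055e-34 * 1.952e+13 = 2.059e-21 J
Step 2: Theta_D = 2.059e-21 / 1.381e-23
Step 3: Theta_D = 149.1 K

149.1


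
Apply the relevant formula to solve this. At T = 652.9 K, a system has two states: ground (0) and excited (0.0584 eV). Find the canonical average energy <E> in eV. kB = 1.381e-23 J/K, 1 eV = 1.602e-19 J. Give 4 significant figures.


Step 1: beta*E = 0.0584*1.602e-19/(1.381e-23*652.9) = 1.038
Step 2: exp(-beta*E) = 0.3543
Step 3: <E> = 0.0584*0.3543/(1+0.3543) = 0.01528 eV

0.01528


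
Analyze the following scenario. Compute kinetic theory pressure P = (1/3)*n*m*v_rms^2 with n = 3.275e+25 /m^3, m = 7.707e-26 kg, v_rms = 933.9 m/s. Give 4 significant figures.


Step 1: v_rms^2 = 933.9^2 = 8.722e+05
Step 2: n*m = 3.275e+25*7.707e-26 = 2.524
Step 3: P = (1/3)*2.524*8.722e+05 = 7.338e+05 Pa

7.338e+05


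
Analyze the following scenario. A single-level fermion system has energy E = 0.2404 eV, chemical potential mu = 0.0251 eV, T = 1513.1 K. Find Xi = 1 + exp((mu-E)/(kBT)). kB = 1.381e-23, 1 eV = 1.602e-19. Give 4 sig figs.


Step 1: (mu - E) = 0.0251 - 0.2404 = -0.2153 eV
Step 2: x = (mu-E)*eV/(kB*T) = -0.2153*1.602e-19/(1.381e-23*1513.1) = -1.651
Step 3: exp(x) = 0.1919
Step 4: Xi = 1 + 0.1919 = 1.192

1.192


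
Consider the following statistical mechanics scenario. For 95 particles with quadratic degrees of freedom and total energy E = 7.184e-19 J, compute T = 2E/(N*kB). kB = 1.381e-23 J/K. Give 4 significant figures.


Step 1: Numerator = 2*E = 2*7.184e-19 = 1.437e-18 J
Step 2: Denominator = N*kB = 95*1.381e-23 = 1.312e-21
Step 3: T = 1.437e-18 / 1.312e-21 = 1095 K

1095


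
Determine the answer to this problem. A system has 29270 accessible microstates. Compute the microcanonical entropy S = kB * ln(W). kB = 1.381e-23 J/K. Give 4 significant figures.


Step 1: ln(W) = ln(29270) = 10.28
Step 2: S = kB * ln(W) = 1.381e-23 * 10.28
Step 3: S = 1.42e-22 J/K

1.42e-22


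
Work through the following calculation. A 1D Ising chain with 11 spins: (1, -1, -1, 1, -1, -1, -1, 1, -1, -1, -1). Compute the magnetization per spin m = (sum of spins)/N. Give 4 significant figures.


Step 1: Count up spins (+1): 3, down spins (-1): 8
Step 2: Total magnetization M = 3 - 8 = -5
Step 3: m = M/N = -5/11 = -0.4545

-0.4545


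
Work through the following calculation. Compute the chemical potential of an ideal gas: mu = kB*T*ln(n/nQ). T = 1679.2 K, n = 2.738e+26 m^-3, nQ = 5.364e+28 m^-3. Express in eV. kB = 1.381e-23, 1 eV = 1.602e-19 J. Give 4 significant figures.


Step 1: n/nQ = 2.738e+26/5.364e+28 = 0.005104
Step 2: ln(n/nQ) = -5.278
Step 3: mu = kB*T*ln(n/nQ) = 2.319e-20*-5.278 = -1.224e-19 J
Step 4: Convert to eV: -1.224e-19/1.602e-19 = -0.764 eV

-0.764


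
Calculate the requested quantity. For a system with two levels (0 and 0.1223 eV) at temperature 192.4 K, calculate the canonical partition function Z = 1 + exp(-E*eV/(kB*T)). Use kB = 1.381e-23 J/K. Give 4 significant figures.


Step 1: Compute beta*E = E*eV/(kB*T) = 0.1223*1.602e-19/(1.381e-23*192.4) = 7.374
Step 2: exp(-beta*E) = exp(-7.374) = 0.0006275
Step 3: Z = 1 + 0.0006275 = 1.001

1.001


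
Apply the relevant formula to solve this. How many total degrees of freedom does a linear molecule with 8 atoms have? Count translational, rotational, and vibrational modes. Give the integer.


Step 1: Translational DOF = 3
Step 2: Rotational DOF (linear) = 2
Step 3: Vibrational DOF = 3*8 - 5 = 19
Step 4: Total = 3 + 2 + 19 = 24

24


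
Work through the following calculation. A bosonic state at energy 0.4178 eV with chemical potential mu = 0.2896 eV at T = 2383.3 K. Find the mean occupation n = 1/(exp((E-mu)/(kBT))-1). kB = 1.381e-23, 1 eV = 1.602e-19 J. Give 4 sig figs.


Step 1: (E - mu) = 0.1282 eV
Step 2: x = (E-mu)*eV/(kB*T) = 0.1282*1.602e-19/(1.381e-23*2383.3) = 0.624
Step 3: exp(x) = 1.866
Step 4: n = 1/(exp(x)-1) = 1.154

1.154


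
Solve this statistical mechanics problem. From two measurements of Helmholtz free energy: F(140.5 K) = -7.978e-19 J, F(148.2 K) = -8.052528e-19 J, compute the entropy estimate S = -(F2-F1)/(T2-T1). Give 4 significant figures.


Step 1: dF = F2 - F1 = -8.052528e-19 - (-7.978e-19) = -7.4528e-21 J
Step 2: dT = T2 - T1 = 148.2 - 140.5 = 7.7 K
Step 3: S = -dF/dT = -(-7.4528e-21)/7.7 = 9.679e-22 J/K

9.679e-22


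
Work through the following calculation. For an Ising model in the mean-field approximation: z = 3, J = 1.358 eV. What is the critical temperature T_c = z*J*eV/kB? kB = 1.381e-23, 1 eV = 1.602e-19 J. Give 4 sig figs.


Step 1: z*J = 3*1.358 = 4.074 eV
Step 2: Convert to Joules: 4.074*1.602e-19 = 6.527e-19 J
Step 3: T_c = 6.527e-19 / 1.381e-23 = 4.726e+04 K

4.726e+04


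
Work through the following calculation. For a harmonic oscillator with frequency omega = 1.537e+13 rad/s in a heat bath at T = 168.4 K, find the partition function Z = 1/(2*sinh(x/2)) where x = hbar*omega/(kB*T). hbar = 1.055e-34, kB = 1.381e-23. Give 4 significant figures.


Step 1: Compute x = hbar*omega/(kB*T) = 1.055e-34*1.537e+13/(1.381e-23*168.4) = 0.6973
Step 2: x/2 = 0.3486
Step 3: sinh(x/2) = 0.3557
Step 4: Z = 1/(2*0.3557) = 1.406

1.406


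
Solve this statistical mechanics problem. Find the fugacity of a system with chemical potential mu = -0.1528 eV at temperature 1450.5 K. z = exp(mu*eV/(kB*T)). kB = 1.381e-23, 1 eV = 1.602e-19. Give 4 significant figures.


Step 1: Convert mu to Joules: -0.1528*1.602e-19 = -2.448e-20 J
Step 2: kB*T = 1.381e-23*1450.5 = 2.003e-20 J
Step 3: mu/(kB*T) = -1.222
Step 4: z = exp(-1.222) = 0.2946

0.2946


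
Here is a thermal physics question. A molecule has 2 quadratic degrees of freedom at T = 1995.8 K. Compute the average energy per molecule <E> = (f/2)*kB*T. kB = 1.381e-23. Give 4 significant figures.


Step 1: f/2 = 2/2 = 1
Step 2: kB*T = 1.381e-23 * 1995.8 = 2.756e-20
Step 3: <E> = 1 * 2.756e-20 = 2.756e-20 J

2.756e-20


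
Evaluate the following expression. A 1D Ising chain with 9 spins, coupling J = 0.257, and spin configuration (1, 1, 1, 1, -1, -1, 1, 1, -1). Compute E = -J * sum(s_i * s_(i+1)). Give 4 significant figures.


Step 1: Nearest-neighbor products: 1, 1, 1, -1, 1, -1, 1, -1
Step 2: Sum of products = 2
Step 3: E = -0.257 * 2 = -0.514

-0.514


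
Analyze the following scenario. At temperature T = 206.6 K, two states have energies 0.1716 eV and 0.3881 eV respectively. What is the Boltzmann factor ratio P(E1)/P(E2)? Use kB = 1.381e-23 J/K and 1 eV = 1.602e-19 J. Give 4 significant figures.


Step 1: Compute energy difference dE = E1 - E2 = 0.1716 - 0.3881 = -0.2165 eV
Step 2: Convert to Joules: dE_J = -0.2165 * 1.602e-19 = -3.468e-20 J
Step 3: Compute exponent = -dE_J / (kB * T) = -(-3.468e-20) / (1.381e-23 * 206.6) = 12.16
Step 4: P(E1)/P(E2) = exp(12.16) = 1.903e+05

1.903e+05


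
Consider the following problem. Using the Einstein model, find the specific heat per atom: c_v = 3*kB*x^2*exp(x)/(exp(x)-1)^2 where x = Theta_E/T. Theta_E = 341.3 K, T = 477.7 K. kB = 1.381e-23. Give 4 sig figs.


Step 1: x = Theta_E/T = 341.3/477.7 = 0.7145
Step 2: x^2 = 0.5105
Step 3: exp(x) = 2.043
Step 4: c_v = 3*1.381e-23*0.5105*2.043/(2.043-1)^2 = 3.971e-23

3.971e-23
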